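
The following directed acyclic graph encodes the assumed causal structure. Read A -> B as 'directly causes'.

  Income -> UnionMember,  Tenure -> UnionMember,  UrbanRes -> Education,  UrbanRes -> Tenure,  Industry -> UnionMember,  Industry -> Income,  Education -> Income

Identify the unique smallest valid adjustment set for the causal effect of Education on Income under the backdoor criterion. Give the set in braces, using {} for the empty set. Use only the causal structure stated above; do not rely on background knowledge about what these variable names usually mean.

Variables eligible for adjustment (non-descendants of Education, excluding Education and Income): {Industry, Tenure, UrbanRes}.
Backdoor paths from Education to Income:
  P1: Education <- UrbanRes -> Tenure -> UnionMember <- Industry -> Income
  P2: Education <- UrbanRes -> Tenure -> UnionMember <- Income
Each backdoor path contains an unconditioned collider, so every path is already blocked with the empty conditioning set:
  P1: blocked at collider UnionMember (neither it nor any descendant is in the conditioning set).
  P2: blocked at collider UnionMember (neither it nor any descendant is in the conditioning set).
The empty set is therefore the unique smallest valid set.

{}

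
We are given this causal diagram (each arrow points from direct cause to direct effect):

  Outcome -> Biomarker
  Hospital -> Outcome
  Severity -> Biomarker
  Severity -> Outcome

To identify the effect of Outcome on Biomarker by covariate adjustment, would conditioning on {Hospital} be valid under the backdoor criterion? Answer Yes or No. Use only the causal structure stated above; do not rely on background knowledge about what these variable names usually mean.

Backdoor paths from Outcome to Biomarker (paths whose first edge points into Outcome):
  P1: Outcome <- Severity -> Biomarker
Condition 1 (no descendant of Outcome in the set): holds — descendants of Outcome are {Biomarker}; none are in {Hospital}.
Condition 2 (every backdoor path blocked by {Hospital}):
  P1: open — no interior node is in the conditioning set.
{Hospital} does not satisfy the backdoor criterion.

No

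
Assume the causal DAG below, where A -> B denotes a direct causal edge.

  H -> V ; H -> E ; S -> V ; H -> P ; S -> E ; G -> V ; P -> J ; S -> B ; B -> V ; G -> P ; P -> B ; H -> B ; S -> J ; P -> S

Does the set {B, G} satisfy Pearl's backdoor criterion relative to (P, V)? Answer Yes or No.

Backdoor paths from P to V (paths whose first edge points into P):
  P1: P <- H -> E <- S -> B -> V
  P2: P <- H -> E <- S -> V
  P3: P <- H -> B <- S -> V
  P4: P <- H -> B -> V
  P5: P <- H -> V
  P6: P <- G -> V
Condition 1 (no descendant of P in the set): FAILS — B is a descendant of P.
Condition 2 (every backdoor path blocked by {B, G}):
  P1: blocked at collider E (neither it nor any descendant is in the conditioning set).
  P2: blocked at collider E (neither it nor any descendant is in the conditioning set).
  P3: open — collider(s) B are conditioned on (or have a conditioned descendant) and no non-collider on the path is in the set.
  P4: blocked at chain node B ∈ conditioning set.
  P5: open — no interior node is in the conditioning set.
  P6: blocked at fork node G ∈ conditioning set.
{B, G} does not satisfy the backdoor criterion.

No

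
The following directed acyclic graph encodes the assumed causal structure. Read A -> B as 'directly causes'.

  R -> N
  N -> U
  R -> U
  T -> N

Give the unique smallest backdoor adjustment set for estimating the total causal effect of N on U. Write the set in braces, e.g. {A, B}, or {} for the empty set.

Variables eligible for adjustment (non-descendants of N, excluding N and U): {R, T}.
Backdoor paths from N to U:
  P1: N <- R -> U
The empty set is not sufficient: P1 (N <- R -> U) has no collider blocking it and no conditioned non-collider, so it is open.
Try {R}:
  P1: blocked at fork node R ∈ conditioning set.
{R} contains no descendant of N and blocks every backdoor path.
No other singleton works — e.g. {T} leaves P1 open — so {R} is the unique smallest valid adjustment set.

{R}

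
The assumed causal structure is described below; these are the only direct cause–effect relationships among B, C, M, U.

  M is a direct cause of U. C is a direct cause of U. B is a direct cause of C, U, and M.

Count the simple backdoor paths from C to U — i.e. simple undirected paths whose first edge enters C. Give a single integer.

2

A backdoor path from C to U is any simple undirected path whose first edge points into C (i.e. leaves C via a parent).
Parents of C: {B}.
Enumerating:
  P1: C <- B -> M -> U
  P2: C <- B -> U
That exhausts the simple backdoor paths. Count: 2.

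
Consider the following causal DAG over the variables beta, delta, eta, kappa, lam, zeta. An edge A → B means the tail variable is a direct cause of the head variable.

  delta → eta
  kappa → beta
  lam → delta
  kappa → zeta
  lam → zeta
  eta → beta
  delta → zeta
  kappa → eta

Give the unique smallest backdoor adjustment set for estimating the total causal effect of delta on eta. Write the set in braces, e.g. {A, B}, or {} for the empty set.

Variables eligible for adjustment (non-descendants of delta, excluding delta and eta): {kappa, lam}.
Backdoor paths from delta to eta:
  P1: delta <- lam -> zeta <- kappa -> eta
  P2: delta <- lam -> zeta <- kappa -> beta <- eta
Each backdoor path contains an unconditioned collider, so every path is already blocked with the empty conditioning set:
  P1: blocked at collider zeta (neither it nor any descendant is in the conditioning set).
  P2: blocked at collider zeta (neither it nor any descendant is in the conditioning set).
The empty set is therefore the unique smallest valid set.

{}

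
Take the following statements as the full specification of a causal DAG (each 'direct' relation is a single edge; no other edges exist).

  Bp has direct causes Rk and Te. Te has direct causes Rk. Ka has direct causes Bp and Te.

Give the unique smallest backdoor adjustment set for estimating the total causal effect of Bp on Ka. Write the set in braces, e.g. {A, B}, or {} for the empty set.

Variables eligible for adjustment (non-descendants of Bp, excluding Bp and Ka): {Rk, Te}.
Backdoor paths from Bp to Ka:
  P1: Bp <- Rk -> Te -> Ka
  P2: Bp <- Te -> Ka
The empty set is not sufficient: P1 (Bp <- Rk -> Te -> Ka) has no collider blocking it and no conditioned non-collider, so it is open.
Try {Te}:
  P1: blocked at chain node Te ∈ conditioning set.
  P2: blocked at fork node Te ∈ conditioning set.
{Te} contains no descendant of Bp and blocks every backdoor path.
No other singleton works — e.g. {Rk} leaves P2 open — so {Te} is the unique smallest valid adjustment set.

{Te}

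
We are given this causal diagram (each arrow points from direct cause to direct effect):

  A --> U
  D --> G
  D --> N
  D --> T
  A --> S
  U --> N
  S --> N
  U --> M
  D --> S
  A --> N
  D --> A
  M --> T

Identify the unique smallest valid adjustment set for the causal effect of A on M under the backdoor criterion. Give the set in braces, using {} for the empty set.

{}

Variables eligible for adjustment (non-descendants of A, excluding A and M): {D, G}.
Backdoor paths from A to M:
  P1: A <- D -> S -> N <- U -> M
  P2: A <- D -> N <- U -> M
  P3: A <- D -> T <- M
Each backdoor path contains an unconditioned collider, so every path is already blocked with the empty conditioning set:
  P1: blocked at collider N (neither it nor any descendant is in the conditioning set).
  P2: blocked at collider N (neither it nor any descendant is in the conditioning set).
  P3: blocked at collider T (neither it nor any descendant is in the conditioning set).
The empty set is therefore the unique smallest valid set.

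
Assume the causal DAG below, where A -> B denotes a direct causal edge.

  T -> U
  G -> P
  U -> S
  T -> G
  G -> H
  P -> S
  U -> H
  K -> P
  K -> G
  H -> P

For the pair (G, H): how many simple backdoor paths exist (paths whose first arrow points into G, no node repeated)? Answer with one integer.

4

A backdoor path from G to H is any simple undirected path whose first edge points into G (i.e. leaves G via a parent).
Parents of G: {K, T}.
Enumerating:
  P1: G <- T -> U -> H
  P2: G <- T -> U -> S <- P <- H
  P3: G <- K -> P <- H
  P4: G <- K -> P -> S <- U -> H
That exhausts the simple backdoor paths. Count: 4.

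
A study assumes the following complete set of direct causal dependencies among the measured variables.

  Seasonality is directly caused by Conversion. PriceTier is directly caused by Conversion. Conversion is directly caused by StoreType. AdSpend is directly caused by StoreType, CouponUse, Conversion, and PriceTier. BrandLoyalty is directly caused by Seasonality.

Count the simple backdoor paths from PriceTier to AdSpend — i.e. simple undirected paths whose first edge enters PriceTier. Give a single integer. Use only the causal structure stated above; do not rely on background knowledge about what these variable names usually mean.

2

A backdoor path from PriceTier to AdSpend is any simple undirected path whose first edge points into PriceTier (i.e. leaves PriceTier via a parent).
Parents of PriceTier: {Conversion}.
Enumerating:
  P1: PriceTier <- Conversion <- StoreType -> AdSpend
  P2: PriceTier <- Conversion -> AdSpend
That exhausts the simple backdoor paths. Count: 2.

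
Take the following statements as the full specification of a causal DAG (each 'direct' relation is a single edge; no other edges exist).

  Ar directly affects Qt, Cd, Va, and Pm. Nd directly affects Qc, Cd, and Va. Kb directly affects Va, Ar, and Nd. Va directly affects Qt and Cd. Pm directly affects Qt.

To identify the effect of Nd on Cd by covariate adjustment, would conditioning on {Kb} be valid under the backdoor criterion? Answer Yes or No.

Yes

Backdoor paths from Nd to Cd (paths whose first edge points into Nd):
  P1: Nd <- Kb -> Ar -> Va -> Cd
  P2: Nd <- Kb -> Ar -> Cd
  P3: Nd <- Kb -> Ar -> Pm -> Qt <- Va -> Cd
  P4: Nd <- Kb -> Ar -> Qt <- Va -> Cd
  P5: Nd <- Kb -> Va <- Ar -> Cd
  P6: Nd <- Kb -> Va -> Cd
  P7: Nd <- Kb -> Va -> Qt <- Ar -> Cd
  P8: Nd <- Kb -> Va -> Qt <- Pm <- Ar -> Cd
Condition 1 (no descendant of Nd in the set): holds — descendants of Nd are {Cd, Qc, Qt, Va}; none are in {Kb}.
Condition 2 (every backdoor path blocked by {Kb}):
  P1: blocked at fork node Kb ∈ conditioning set.
  P2: blocked at fork node Kb ∈ conditioning set.
  P3: blocked at fork node Kb ∈ conditioning set.
  P4: blocked at fork node Kb ∈ conditioning set.
  P5: blocked at fork node Kb ∈ conditioning set.
  P6: blocked at fork node Kb ∈ conditioning set.
  P7: blocked at fork node Kb ∈ conditioning set.
  P8: blocked at fork node Kb ∈ conditioning set.
{Kb} satisfies the backdoor criterion.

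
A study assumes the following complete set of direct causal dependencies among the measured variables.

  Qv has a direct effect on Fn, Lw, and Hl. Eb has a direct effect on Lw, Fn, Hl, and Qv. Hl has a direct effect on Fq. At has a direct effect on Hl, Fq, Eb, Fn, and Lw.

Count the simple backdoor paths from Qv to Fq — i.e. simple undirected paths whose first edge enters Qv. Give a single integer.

8

A backdoor path from Qv to Fq is any simple undirected path whose first edge points into Qv (i.e. leaves Qv via a parent).
Parents of Qv: {Eb}.
Enumerating:
  P1: Qv <- Eb <- At -> Hl -> Fq
  P2: Qv <- Eb <- At -> Fq
  P3: Qv <- Eb -> Fn <- At -> Hl -> Fq
  P4: Qv <- Eb -> Fn <- At -> Fq
  P5: Qv <- Eb -> Hl <- At -> Fq
  P6: Qv <- Eb -> Hl -> Fq
  P7: Qv <- Eb -> Lw <- At -> Hl -> Fq
  P8: Qv <- Eb -> Lw <- At -> Fq
That exhausts the simple backdoor paths. Count: 8.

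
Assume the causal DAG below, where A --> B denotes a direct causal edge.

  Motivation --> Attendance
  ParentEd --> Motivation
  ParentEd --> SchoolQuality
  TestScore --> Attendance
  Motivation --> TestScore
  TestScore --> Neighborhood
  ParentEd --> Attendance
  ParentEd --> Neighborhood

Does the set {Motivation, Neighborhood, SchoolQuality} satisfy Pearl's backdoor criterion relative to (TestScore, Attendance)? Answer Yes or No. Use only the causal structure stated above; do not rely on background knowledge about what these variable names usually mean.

Backdoor paths from TestScore to Attendance (paths whose first edge points into TestScore):
  P1: TestScore <- Motivation <- ParentEd -> Attendance
  P2: TestScore <- Motivation -> Attendance
Condition 1 (no descendant of TestScore in the set): FAILS — Neighborhood is a descendant of TestScore.
Condition 2 (every backdoor path blocked by {Motivation, Neighborhood, SchoolQuality}):
  P1: blocked at chain node Motivation ∈ conditioning set.
  P2: blocked at fork node Motivation ∈ conditioning set.
{Motivation, Neighborhood, SchoolQuality} does not satisfy the backdoor criterion.

No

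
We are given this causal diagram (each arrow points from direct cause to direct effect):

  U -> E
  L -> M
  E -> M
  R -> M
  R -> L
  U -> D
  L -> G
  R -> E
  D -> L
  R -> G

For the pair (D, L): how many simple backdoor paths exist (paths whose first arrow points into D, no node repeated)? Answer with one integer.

6

A backdoor path from D to L is any simple undirected path whose first edge points into D (i.e. leaves D via a parent).
Parents of D: {U}.
Enumerating:
  P1: D <- U -> E <- R -> L
  P2: D <- U -> E <- R -> M <- L
  P3: D <- U -> E <- R -> G <- L
  P4: D <- U -> E -> M <- R -> L
  P5: D <- U -> E -> M <- R -> G <- L
  P6: D <- U -> E -> M <- L
That exhausts the simple backdoor paths. Count: 6.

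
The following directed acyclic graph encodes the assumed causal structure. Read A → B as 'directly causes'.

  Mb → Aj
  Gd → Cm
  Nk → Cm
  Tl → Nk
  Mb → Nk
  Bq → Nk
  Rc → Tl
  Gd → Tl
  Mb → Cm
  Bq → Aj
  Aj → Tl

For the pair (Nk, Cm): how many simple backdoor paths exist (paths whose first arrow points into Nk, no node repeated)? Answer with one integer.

A backdoor path from Nk to Cm is any simple undirected path whose first edge points into Nk (i.e. leaves Nk via a parent).
Parents of Nk: {Bq, Mb, Tl}.
Enumerating:
  P1: Nk <- Bq -> Aj <- Mb -> Cm
  P2: Nk <- Bq -> Aj -> Tl <- Gd -> Cm
  P3: Nk <- Mb -> Aj -> Tl <- Gd -> Cm
  P4: Nk <- Mb -> Cm
  P5: Nk <- Tl <- Gd -> Cm
  P6: Nk <- Tl <- Aj <- Mb -> Cm
That exhausts the simple backdoor paths. Count: 6.

6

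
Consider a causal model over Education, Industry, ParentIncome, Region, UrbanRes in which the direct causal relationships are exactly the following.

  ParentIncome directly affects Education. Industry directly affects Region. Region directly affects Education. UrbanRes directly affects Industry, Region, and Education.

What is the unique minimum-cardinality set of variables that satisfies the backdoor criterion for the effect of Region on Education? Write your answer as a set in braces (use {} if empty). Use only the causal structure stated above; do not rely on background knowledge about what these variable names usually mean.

{UrbanRes}

Variables eligible for adjustment (non-descendants of Region, excluding Region and Education): {Industry, ParentIncome, UrbanRes}.
Backdoor paths from Region to Education:
  P1: Region <- UrbanRes -> Education
  P2: Region <- Industry <- UrbanRes -> Education
The empty set is not sufficient: P1 (Region <- UrbanRes -> Education) has no collider blocking it and no conditioned non-collider, so it is open.
Try {UrbanRes}:
  P1: blocked at fork node UrbanRes ∈ conditioning set.
  P2: blocked at fork node UrbanRes ∈ conditioning set.
{UrbanRes} contains no descendant of Region and blocks every backdoor path.
No other singleton works — e.g. {ParentIncome} leaves P1 open — so {UrbanRes} is the unique smallest valid adjustment set.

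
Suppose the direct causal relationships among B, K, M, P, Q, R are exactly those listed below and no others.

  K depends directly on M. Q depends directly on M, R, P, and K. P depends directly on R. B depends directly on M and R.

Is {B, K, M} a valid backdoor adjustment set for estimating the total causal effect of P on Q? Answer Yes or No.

No

Backdoor paths from P to Q (paths whose first edge points into P):
  P1: P <- R -> B <- M -> K -> Q
  P2: P <- R -> B <- M -> Q
  P3: P <- R -> Q
Condition 1 (no descendant of P in the set): holds — descendants of P are {Q}; none are in {B, K, M}.
Condition 2 (every backdoor path blocked by {B, K, M}):
  P1: blocked at fork node M ∈ conditioning set.
  P2: blocked at fork node M ∈ conditioning set.
  P3: open — no interior node is in the conditioning set.
{B, K, M} does not satisfy the backdoor criterion.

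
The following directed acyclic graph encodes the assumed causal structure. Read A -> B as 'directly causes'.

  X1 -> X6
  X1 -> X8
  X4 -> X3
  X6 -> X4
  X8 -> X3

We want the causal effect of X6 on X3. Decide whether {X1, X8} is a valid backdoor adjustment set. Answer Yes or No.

Yes

Backdoor paths from X6 to X3 (paths whose first edge points into X6):
  P1: X6 <- X1 -> X8 -> X3
Condition 1 (no descendant of X6 in the set): holds — descendants of X6 are {X3, X4}; none are in {X1, X8}.
Condition 2 (every backdoor path blocked by {X1, X8}):
  P1: blocked at fork node X1 ∈ conditioning set.
{X1, X8} satisfies the backdoor criterion.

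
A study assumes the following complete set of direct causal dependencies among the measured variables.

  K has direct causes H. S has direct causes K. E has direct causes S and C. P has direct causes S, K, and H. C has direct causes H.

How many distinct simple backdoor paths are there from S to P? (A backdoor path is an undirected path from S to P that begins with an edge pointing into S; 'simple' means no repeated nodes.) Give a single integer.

2

A backdoor path from S to P is any simple undirected path whose first edge points into S (i.e. leaves S via a parent).
Parents of S: {K}.
Enumerating:
  P1: S <- K <- H -> P
  P2: S <- K -> P
That exhausts the simple backdoor paths. Count: 2.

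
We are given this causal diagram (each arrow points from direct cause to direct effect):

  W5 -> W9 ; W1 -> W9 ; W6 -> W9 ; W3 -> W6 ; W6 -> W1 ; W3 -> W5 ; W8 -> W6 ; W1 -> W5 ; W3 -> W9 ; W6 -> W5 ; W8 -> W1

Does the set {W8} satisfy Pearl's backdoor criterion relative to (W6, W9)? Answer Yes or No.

No

Backdoor paths from W6 to W9 (paths whose first edge points into W6):
  P1: W6 <- W8 -> W1 -> W5 <- W3 -> W9
  P2: W6 <- W8 -> W1 -> W5 -> W9
  P3: W6 <- W8 -> W1 -> W9
  P4: W6 <- W3 -> W5 <- W1 -> W9
  P5: W6 <- W3 -> W5 -> W9
  P6: W6 <- W3 -> W9
Condition 1 (no descendant of W6 in the set): holds — descendants of W6 are {W1, W5, W9}; none are in {W8}.
Condition 2 (every backdoor path blocked by {W8}):
  P1: blocked at fork node W8 ∈ conditioning set.
  P2: blocked at fork node W8 ∈ conditioning set.
  P3: blocked at fork node W8 ∈ conditioning set.
  P4: blocked at collider W5 (neither it nor any descendant is in the conditioning set).
  P5: open — no interior node is in the conditioning set.
  P6: open — no interior node is in the conditioning set.
{W8} does not satisfy the backdoor criterion.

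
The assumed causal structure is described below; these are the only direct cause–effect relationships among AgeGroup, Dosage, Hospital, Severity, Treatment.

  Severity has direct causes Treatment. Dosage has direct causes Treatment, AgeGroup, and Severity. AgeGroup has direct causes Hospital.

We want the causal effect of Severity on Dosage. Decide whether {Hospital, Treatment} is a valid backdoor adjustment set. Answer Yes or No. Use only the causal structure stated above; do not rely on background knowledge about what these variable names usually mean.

Yes

Backdoor paths from Severity to Dosage (paths whose first edge points into Severity):
  P1: Severity <- Treatment -> Dosage
Condition 1 (no descendant of Severity in the set): holds — descendants of Severity are {Dosage}; none are in {Hospital, Treatment}.
Condition 2 (every backdoor path blocked by {Hospital, Treatment}):
  P1: blocked at fork node Treatment ∈ conditioning set.
{Hospital, Treatment} satisfies the backdoor criterion.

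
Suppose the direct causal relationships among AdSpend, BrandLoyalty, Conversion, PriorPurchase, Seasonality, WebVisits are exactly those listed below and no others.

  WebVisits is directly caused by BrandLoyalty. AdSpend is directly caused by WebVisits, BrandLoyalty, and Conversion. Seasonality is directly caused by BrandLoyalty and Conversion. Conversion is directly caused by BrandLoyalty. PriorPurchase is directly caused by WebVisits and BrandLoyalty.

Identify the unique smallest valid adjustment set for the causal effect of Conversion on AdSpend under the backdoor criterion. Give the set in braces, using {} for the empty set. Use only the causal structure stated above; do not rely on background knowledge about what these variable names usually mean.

{BrandLoyalty}

Variables eligible for adjustment (non-descendants of Conversion, excluding Conversion and AdSpend): {BrandLoyalty, PriorPurchase, WebVisits}.
Backdoor paths from Conversion to AdSpend:
  P1: Conversion <- BrandLoyalty -> WebVisits -> AdSpend
  P2: Conversion <- BrandLoyalty -> AdSpend
  P3: Conversion <- BrandLoyalty -> PriorPurchase <- WebVisits -> AdSpend
The empty set is not sufficient: P1 (Conversion <- BrandLoyalty -> WebVisits -> AdSpend) has no collider blocking it and no conditioned non-collider, so it is open.
Try {BrandLoyalty}:
  P1: blocked at fork node BrandLoyalty ∈ conditioning set.
  P2: blocked at fork node BrandLoyalty ∈ conditioning set.
  P3: blocked at fork node BrandLoyalty ∈ conditioning set.
{BrandLoyalty} contains no descendant of Conversion and blocks every backdoor path.
No other singleton works — e.g. {WebVisits} leaves P2 open — so {BrandLoyalty} is the unique smallest valid adjustment set.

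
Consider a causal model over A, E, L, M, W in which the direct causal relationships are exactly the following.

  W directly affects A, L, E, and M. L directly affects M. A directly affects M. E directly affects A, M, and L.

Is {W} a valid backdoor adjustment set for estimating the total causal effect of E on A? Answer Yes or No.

Backdoor paths from E to A (paths whose first edge points into E):
  P1: E <- W -> A
  P2: E <- W -> L -> M <- A
  P3: E <- W -> M <- A
Condition 1 (no descendant of E in the set): holds — descendants of E are {A, L, M}; none are in {W}.
Condition 2 (every backdoor path blocked by {W}):
  P1: blocked at fork node W ∈ conditioning set.
  P2: blocked at fork node W ∈ conditioning set.
  P3: blocked at fork node W ∈ conditioning set.
{W} satisfies the backdoor criterion.

Yes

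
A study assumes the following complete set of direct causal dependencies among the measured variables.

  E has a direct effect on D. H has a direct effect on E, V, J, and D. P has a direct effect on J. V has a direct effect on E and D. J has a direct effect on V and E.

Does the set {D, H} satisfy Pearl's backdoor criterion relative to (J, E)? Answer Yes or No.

Backdoor paths from J to E (paths whose first edge points into J):
  P1: J <- H -> V -> E
  P2: J <- H -> V -> D <- E
  P3: J <- H -> E
  P4: J <- H -> D <- V -> E
  P5: J <- H -> D <- E
Condition 1 (no descendant of J in the set): FAILS — D is a descendant of J.
Condition 2 (every backdoor path blocked by {D, H}):
  P1: blocked at fork node H ∈ conditioning set.
  P2: blocked at fork node H ∈ conditioning set.
  P3: blocked at fork node H ∈ conditioning set.
  P4: blocked at fork node H ∈ conditioning set.
  P5: blocked at fork node H ∈ conditioning set.
{D, H} does not satisfy the backdoor criterion.

No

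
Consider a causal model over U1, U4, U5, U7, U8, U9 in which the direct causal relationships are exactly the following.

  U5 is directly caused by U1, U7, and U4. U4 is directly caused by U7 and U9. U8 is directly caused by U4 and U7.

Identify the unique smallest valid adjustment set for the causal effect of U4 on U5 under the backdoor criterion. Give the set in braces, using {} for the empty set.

{U7}

Variables eligible for adjustment (non-descendants of U4, excluding U4 and U5): {U1, U7, U9}.
Backdoor paths from U4 to U5:
  P1: U4 <- U7 -> U5
The empty set is not sufficient: P1 (U4 <- U7 -> U5) has no collider blocking it and no conditioned non-collider, so it is open.
Try {U7}:
  P1: blocked at fork node U7 ∈ conditioning set.
{U7} contains no descendant of U4 and blocks every backdoor path.
No other singleton works — e.g. {U1} leaves P1 open — so {U7} is the unique smallest valid adjustment set.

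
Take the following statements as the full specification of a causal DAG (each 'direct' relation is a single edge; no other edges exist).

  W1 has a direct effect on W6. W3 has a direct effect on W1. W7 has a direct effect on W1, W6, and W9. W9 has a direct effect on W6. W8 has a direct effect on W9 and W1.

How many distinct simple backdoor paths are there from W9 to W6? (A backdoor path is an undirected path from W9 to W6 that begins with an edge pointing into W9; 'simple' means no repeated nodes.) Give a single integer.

4

A backdoor path from W9 to W6 is any simple undirected path whose first edge points into W9 (i.e. leaves W9 via a parent).
Parents of W9: {W7, W8}.
Enumerating:
  P1: W9 <- W8 -> W1 <- W7 -> W6
  P2: W9 <- W8 -> W1 -> W6
  P3: W9 <- W7 -> W1 -> W6
  P4: W9 <- W7 -> W6
That exhausts the simple backdoor paths. Count: 4.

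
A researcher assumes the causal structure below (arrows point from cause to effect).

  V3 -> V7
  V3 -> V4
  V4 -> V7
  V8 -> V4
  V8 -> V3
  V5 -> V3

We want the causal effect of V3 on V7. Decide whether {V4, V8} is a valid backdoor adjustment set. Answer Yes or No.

Backdoor paths from V3 to V7 (paths whose first edge points into V3):
  P1: V3 <- V8 -> V4 -> V7
Condition 1 (no descendant of V3 in the set): FAILS — V4 is a descendant of V3.
Condition 2 (every backdoor path blocked by {V4, V8}):
  P1: blocked at fork node V8 ∈ conditioning set.
{V4, V8} does not satisfy the backdoor criterion.

No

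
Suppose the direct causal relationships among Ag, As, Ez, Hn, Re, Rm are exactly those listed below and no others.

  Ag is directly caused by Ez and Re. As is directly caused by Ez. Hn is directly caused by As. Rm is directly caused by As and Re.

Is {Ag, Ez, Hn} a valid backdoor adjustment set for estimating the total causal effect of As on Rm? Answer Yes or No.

No

Backdoor paths from As to Rm (paths whose first edge points into As):
  P1: As <- Ez -> Ag <- Re -> Rm
Condition 1 (no descendant of As in the set): FAILS — Hn is a descendant of As.
Condition 2 (every backdoor path blocked by {Ag, Ez, Hn}):
  P1: blocked at fork node Ez ∈ conditioning set.
{Ag, Ez, Hn} does not satisfy the backdoor criterion.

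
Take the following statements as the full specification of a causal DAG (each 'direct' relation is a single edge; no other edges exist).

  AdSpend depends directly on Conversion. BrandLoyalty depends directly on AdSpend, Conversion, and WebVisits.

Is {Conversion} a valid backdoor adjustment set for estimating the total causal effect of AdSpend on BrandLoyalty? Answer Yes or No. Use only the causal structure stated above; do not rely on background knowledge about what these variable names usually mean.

Yes

Backdoor paths from AdSpend to BrandLoyalty (paths whose first edge points into AdSpend):
  P1: AdSpend <- Conversion -> BrandLoyalty
Condition 1 (no descendant of AdSpend in the set): holds — descendants of AdSpend are {BrandLoyalty}; none are in {Conversion}.
Condition 2 (every backdoor path blocked by {Conversion}):
  P1: blocked at fork node Conversion ∈ conditioning set.
{Conversion} satisfies the backdoor criterion.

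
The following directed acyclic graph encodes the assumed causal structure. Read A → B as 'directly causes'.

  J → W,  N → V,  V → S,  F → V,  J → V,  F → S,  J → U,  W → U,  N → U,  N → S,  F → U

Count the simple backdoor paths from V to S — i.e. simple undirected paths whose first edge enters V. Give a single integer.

A backdoor path from V to S is any simple undirected path whose first edge points into V (i.e. leaves V via a parent).
Parents of V: {F, J, N}.
Enumerating:
  P1: V <- F -> S
  P2: V <- F -> U <- N -> S
  P3: V <- J -> W -> U <- F -> S
  P4: V <- J -> W -> U <- N -> S
  P5: V <- J -> U <- F -> S
  P6: V <- J -> U <- N -> S
  P7: V <- N -> S
  P8: V <- N -> U <- F -> S
That exhausts the simple backdoor paths. Count: 8.

8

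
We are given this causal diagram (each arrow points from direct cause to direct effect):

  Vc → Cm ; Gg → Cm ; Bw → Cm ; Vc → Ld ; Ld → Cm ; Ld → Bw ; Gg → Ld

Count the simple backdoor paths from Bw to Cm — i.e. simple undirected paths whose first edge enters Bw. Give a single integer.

3

A backdoor path from Bw to Cm is any simple undirected path whose first edge points into Bw (i.e. leaves Bw via a parent).
Parents of Bw: {Ld}.
Enumerating:
  P1: Bw <- Ld <- Vc -> Cm
  P2: Bw <- Ld <- Gg -> Cm
  P3: Bw <- Ld -> Cm
That exhausts the simple backdoor paths. Count: 3.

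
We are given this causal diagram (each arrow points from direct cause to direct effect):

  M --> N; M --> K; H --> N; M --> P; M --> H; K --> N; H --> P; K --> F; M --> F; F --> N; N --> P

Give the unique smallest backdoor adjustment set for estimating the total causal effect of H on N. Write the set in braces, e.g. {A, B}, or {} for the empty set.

Variables eligible for adjustment (non-descendants of H, excluding H and N): {F, K, M}.
Backdoor paths from H to N:
  P1: H <- M -> K -> F -> N
  P2: H <- M -> K -> N
  P3: H <- M -> F <- K -> N
  P4: H <- M -> F -> N
  P5: H <- M -> N
  P6: H <- M -> P <- N
The empty set is not sufficient: P1 (H <- M -> K -> F -> N) has no collider blocking it and no conditioned non-collider, so it is open.
Try {M}:
  P1: blocked at fork node M ∈ conditioning set.
  P2: blocked at fork node M ∈ conditioning set.
  P3: blocked at fork node M ∈ conditioning set.
  P4: blocked at fork node M ∈ conditioning set.
  P5: blocked at fork node M ∈ conditioning set.
  P6: blocked at fork node M ∈ conditioning set.
{M} contains no descendant of H and blocks every backdoor path.
No other singleton works — e.g. {K} leaves P4 open — so {M} is the unique smallest valid adjustment set.

{M}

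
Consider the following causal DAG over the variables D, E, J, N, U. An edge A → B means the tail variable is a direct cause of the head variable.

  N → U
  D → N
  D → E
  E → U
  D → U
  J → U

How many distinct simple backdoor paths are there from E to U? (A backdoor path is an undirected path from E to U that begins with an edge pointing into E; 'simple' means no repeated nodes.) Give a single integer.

2

A backdoor path from E to U is any simple undirected path whose first edge points into E (i.e. leaves E via a parent).
Parents of E: {D}.
Enumerating:
  P1: E <- D -> N -> U
  P2: E <- D -> U
That exhausts the simple backdoor paths. Count: 2.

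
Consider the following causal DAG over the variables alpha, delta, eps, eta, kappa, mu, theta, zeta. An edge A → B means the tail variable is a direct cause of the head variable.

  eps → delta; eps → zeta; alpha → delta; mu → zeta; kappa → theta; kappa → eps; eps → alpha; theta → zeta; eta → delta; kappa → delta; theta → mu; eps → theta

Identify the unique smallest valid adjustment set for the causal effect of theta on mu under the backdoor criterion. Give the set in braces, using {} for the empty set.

{}

Variables eligible for adjustment (non-descendants of theta, excluding theta and mu): {alpha, delta, eps, eta, kappa}.
Backdoor paths from theta to mu:
  P1: theta <- kappa -> eps -> zeta <- mu
  P2: theta <- kappa -> delta <- eps -> zeta <- mu
  P3: theta <- kappa -> delta <- alpha <- eps -> zeta <- mu
  P4: theta <- eps -> zeta <- mu
Each backdoor path contains an unconditioned collider, so every path is already blocked with the empty conditioning set:
  P1: blocked at collider zeta (neither it nor any descendant is in the conditioning set).
  P2: blocked at collider delta (neither it nor any descendant is in the conditioning set).
  P3: blocked at collider delta (neither it nor any descendant is in the conditioning set).
  P4: blocked at collider zeta (neither it nor any descendant is in the conditioning set).
The empty set is therefore the unique smallest valid set.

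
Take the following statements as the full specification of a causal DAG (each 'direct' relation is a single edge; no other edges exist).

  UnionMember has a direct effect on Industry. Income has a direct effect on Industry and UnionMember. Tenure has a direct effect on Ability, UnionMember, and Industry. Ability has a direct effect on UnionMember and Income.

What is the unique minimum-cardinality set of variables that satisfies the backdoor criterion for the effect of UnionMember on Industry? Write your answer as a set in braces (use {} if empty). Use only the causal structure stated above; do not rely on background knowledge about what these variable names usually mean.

{Income, Tenure}

Variables eligible for adjustment (non-descendants of UnionMember, excluding UnionMember and Industry): {Ability, Income, Tenure}.
Backdoor paths from UnionMember to Industry:
  P1: UnionMember <- Tenure -> Ability -> Income -> Industry
  P2: UnionMember <- Tenure -> Industry
  P3: UnionMember <- Ability <- Tenure -> Industry
  P4: UnionMember <- Ability -> Income -> Industry
  P5: UnionMember <- Income <- Ability <- Tenure -> Industry
  P6: UnionMember <- Income -> Industry
The empty set is not sufficient: P1 (UnionMember <- Tenure -> Ability -> Income -> Industry) has no collider blocking it and no conditioned non-collider, so it is open.
Try {Income, Tenure}:
  P1: blocked at fork node Tenure ∈ conditioning set.
  P2: blocked at fork node Tenure ∈ conditioning set.
  P3: blocked at fork node Tenure ∈ conditioning set.
  P4: blocked at chain node Income ∈ conditioning set.
  P5: blocked at chain node Income ∈ conditioning set.
  P6: blocked at fork node Income ∈ conditioning set.
{Income, Tenure} contains no descendant of UnionMember and blocks every backdoor path.
Every element of {Income, Tenure} is needed (dropping Income leaves P4 open; dropping Tenure leaves P2 open), so no proper subset is valid.
Among all size-2 subsets of the eligible variables, only {Income, Tenure} blocks every backdoor path, so it is the unique smallest valid adjustment set.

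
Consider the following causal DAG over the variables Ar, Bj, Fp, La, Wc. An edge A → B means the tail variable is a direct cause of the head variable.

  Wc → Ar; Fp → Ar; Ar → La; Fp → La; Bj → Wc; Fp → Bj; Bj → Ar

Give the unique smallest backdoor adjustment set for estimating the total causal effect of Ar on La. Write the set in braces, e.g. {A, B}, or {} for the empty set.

Variables eligible for adjustment (non-descendants of Ar, excluding Ar and La): {Bj, Fp, Wc}.
Backdoor paths from Ar to La:
  P1: Ar <- Fp -> La
  P2: Ar <- Bj <- Fp -> La
  P3: Ar <- Wc <- Bj <- Fp -> La
The empty set is not sufficient: P1 (Ar <- Fp -> La) has no collider blocking it and no conditioned non-collider, so it is open.
Try {Fp}:
  P1: blocked at fork node Fp ∈ conditioning set.
  P2: blocked at fork node Fp ∈ conditioning set.
  P3: blocked at fork node Fp ∈ conditioning set.
{Fp} contains no descendant of Ar and blocks every backdoor path.
No other singleton works — e.g. {Bj} leaves P1 open — so {Fp} is the unique smallest valid adjustment set.

{Fp}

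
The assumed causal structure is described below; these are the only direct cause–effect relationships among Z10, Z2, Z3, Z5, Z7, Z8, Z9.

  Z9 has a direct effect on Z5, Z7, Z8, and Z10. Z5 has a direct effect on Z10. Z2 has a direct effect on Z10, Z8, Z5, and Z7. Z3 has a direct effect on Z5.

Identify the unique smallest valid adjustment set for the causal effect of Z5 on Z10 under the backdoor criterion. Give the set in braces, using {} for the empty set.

Variables eligible for adjustment (non-descendants of Z5, excluding Z5 and Z10): {Z2, Z3, Z7, Z8, Z9}.
Backdoor paths from Z5 to Z10:
  P1: Z5 <- Z2 -> Z10
  P2: Z5 <- Z2 -> Z8 <- Z9 -> Z10
  P3: Z5 <- Z2 -> Z7 <- Z9 -> Z10
  P4: Z5 <- Z9 -> Z10
  P5: Z5 <- Z9 -> Z8 <- Z2 -> Z10
  P6: Z5 <- Z9 -> Z7 <- Z2 -> Z10
The empty set is not sufficient: P1 (Z5 <- Z2 -> Z10) has no collider blocking it and no conditioned non-collider, so it is open.
Try {Z2, Z9}:
  P1: blocked at fork node Z2 ∈ conditioning set.
  P2: blocked at fork node Z2 ∈ conditioning set.
  P3: blocked at fork node Z2 ∈ conditioning set.
  P4: blocked at fork node Z9 ∈ conditioning set.
  P5: blocked at fork node Z9 ∈ conditioning set.
  P6: blocked at fork node Z9 ∈ conditioning set.
{Z2, Z9} contains no descendant of Z5 and blocks every backdoor path.
Every element of {Z2, Z9} is needed (dropping Z2 leaves P1 open; dropping Z9 leaves P4 open), so no proper subset is valid.
Among all size-2 subsets of the eligible variables, only {Z2, Z9} blocks every backdoor path, so it is the unique smallest valid adjustment set.

{Z2, Z9}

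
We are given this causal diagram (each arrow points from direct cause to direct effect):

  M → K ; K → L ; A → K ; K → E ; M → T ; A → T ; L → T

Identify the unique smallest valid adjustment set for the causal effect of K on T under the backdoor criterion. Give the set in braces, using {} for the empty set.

{A, M}

Variables eligible for adjustment (non-descendants of K, excluding K and T): {A, M}.
Backdoor paths from K to T:
  P1: K <- M -> T
  P2: K <- A -> T
The empty set is not sufficient: P1 (K <- M -> T) has no collider blocking it and no conditioned non-collider, so it is open.
Try {A, M}:
  P1: blocked at fork node M ∈ conditioning set.
  P2: blocked at fork node A ∈ conditioning set.
{A, M} contains no descendant of K and blocks every backdoor path.
Every element of {A, M} is needed (dropping A leaves P2 open; dropping M leaves P1 open), so no proper subset is valid.
Among all size-2 subsets of the eligible variables, only {A, M} blocks every backdoor path, so it is the unique smallest valid adjustment set.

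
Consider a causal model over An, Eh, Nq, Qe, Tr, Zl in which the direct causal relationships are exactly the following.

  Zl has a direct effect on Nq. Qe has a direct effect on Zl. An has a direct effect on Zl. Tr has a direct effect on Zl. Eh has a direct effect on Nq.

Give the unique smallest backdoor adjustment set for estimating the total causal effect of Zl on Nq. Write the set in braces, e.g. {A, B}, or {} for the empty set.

{}

Variables eligible for adjustment (non-descendants of Zl, excluding Zl and Nq): {An, Eh, Qe, Tr}.
Backdoor paths from Zl to Nq:
  (none)
With no backdoor paths the empty set already satisfies the criterion, and it is trivially minimal.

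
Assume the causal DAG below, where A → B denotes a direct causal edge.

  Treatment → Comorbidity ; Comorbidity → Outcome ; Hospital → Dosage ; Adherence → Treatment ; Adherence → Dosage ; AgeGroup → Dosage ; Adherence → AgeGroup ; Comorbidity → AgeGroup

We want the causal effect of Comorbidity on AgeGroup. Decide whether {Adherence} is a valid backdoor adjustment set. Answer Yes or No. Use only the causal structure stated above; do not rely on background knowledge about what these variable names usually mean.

Backdoor paths from Comorbidity to AgeGroup (paths whose first edge points into Comorbidity):
  P1: Comorbidity <- Treatment <- Adherence -> AgeGroup
  P2: Comorbidity <- Treatment <- Adherence -> Dosage <- AgeGroup
Condition 1 (no descendant of Comorbidity in the set): holds — descendants of Comorbidity are {AgeGroup, Dosage, Outcome}; none are in {Adherence}.
Condition 2 (every backdoor path blocked by {Adherence}):
  P1: blocked at fork node Adherence ∈ conditioning set.
  P2: blocked at fork node Adherence ∈ conditioning set.
{Adherence} satisfies the backdoor criterion.

Yes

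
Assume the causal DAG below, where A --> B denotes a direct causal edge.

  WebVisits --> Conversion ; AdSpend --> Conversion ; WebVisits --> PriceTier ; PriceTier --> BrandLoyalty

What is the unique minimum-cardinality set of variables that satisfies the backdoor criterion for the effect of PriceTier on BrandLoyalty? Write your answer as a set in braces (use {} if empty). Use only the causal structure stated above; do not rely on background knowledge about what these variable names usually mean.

{}

Variables eligible for adjustment (non-descendants of PriceTier, excluding PriceTier and BrandLoyalty): {AdSpend, Conversion, WebVisits}.
Backdoor paths from PriceTier to BrandLoyalty:
  (none)
With no backdoor paths the empty set already satisfies the criterion, and it is trivially minimal.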